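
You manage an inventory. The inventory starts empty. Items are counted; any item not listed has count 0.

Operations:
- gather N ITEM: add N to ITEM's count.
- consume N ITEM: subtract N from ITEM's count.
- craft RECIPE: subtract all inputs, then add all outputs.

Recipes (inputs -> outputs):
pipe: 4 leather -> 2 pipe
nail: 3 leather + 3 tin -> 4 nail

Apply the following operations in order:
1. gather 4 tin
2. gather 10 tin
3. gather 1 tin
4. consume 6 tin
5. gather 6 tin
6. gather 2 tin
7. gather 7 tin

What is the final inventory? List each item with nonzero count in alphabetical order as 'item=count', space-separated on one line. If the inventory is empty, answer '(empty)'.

After 1 (gather 4 tin): tin=4
After 2 (gather 10 tin): tin=14
After 3 (gather 1 tin): tin=15
After 4 (consume 6 tin): tin=9
After 5 (gather 6 tin): tin=15
After 6 (gather 2 tin): tin=17
After 7 (gather 7 tin): tin=24

Answer: tin=24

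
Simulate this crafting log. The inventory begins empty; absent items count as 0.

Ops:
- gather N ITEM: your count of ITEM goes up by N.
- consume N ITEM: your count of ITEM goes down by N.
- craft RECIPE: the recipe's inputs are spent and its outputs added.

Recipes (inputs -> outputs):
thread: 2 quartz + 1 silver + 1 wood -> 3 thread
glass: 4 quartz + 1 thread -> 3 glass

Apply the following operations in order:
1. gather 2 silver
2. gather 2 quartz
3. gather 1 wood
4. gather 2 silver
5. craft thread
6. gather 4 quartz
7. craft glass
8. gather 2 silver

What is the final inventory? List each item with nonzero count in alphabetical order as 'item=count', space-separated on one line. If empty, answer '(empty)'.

Answer: glass=3 silver=5 thread=2

Derivation:
After 1 (gather 2 silver): silver=2
After 2 (gather 2 quartz): quartz=2 silver=2
After 3 (gather 1 wood): quartz=2 silver=2 wood=1
After 4 (gather 2 silver): quartz=2 silver=4 wood=1
After 5 (craft thread): silver=3 thread=3
After 6 (gather 4 quartz): quartz=4 silver=3 thread=3
After 7 (craft glass): glass=3 silver=3 thread=2
After 8 (gather 2 silver): glass=3 silver=5 thread=2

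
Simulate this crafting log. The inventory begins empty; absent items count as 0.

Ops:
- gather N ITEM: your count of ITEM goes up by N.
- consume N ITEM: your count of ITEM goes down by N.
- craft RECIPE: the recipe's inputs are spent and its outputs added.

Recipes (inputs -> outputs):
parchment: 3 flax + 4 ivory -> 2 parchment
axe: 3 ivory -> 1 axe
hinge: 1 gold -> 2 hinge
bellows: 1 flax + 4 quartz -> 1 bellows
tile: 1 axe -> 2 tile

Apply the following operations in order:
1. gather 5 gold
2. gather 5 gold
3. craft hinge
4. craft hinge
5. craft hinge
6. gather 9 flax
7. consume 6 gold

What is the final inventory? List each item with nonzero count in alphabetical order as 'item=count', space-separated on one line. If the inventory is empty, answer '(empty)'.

After 1 (gather 5 gold): gold=5
After 2 (gather 5 gold): gold=10
After 3 (craft hinge): gold=9 hinge=2
After 4 (craft hinge): gold=8 hinge=4
After 5 (craft hinge): gold=7 hinge=6
After 6 (gather 9 flax): flax=9 gold=7 hinge=6
After 7 (consume 6 gold): flax=9 gold=1 hinge=6

Answer: flax=9 gold=1 hinge=6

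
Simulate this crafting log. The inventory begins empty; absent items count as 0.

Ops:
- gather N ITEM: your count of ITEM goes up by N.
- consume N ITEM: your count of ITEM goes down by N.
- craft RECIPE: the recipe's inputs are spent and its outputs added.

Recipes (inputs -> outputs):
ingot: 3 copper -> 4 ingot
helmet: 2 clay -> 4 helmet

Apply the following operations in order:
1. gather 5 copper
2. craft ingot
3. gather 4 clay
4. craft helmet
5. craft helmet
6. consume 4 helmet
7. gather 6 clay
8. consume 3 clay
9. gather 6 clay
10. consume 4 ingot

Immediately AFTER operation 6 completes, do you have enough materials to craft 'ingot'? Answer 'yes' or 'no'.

Answer: no

Derivation:
After 1 (gather 5 copper): copper=5
After 2 (craft ingot): copper=2 ingot=4
After 3 (gather 4 clay): clay=4 copper=2 ingot=4
After 4 (craft helmet): clay=2 copper=2 helmet=4 ingot=4
After 5 (craft helmet): copper=2 helmet=8 ingot=4
After 6 (consume 4 helmet): copper=2 helmet=4 ingot=4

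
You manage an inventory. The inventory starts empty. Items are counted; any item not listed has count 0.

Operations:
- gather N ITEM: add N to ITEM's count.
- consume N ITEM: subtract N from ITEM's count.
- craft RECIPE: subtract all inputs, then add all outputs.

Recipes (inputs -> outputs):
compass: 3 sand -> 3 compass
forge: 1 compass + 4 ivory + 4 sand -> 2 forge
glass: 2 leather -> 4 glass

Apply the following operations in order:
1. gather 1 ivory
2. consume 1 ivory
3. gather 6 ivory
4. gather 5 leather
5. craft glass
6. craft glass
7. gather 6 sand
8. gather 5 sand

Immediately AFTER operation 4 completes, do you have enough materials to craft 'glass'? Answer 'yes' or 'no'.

After 1 (gather 1 ivory): ivory=1
After 2 (consume 1 ivory): (empty)
After 3 (gather 6 ivory): ivory=6
After 4 (gather 5 leather): ivory=6 leather=5

Answer: yes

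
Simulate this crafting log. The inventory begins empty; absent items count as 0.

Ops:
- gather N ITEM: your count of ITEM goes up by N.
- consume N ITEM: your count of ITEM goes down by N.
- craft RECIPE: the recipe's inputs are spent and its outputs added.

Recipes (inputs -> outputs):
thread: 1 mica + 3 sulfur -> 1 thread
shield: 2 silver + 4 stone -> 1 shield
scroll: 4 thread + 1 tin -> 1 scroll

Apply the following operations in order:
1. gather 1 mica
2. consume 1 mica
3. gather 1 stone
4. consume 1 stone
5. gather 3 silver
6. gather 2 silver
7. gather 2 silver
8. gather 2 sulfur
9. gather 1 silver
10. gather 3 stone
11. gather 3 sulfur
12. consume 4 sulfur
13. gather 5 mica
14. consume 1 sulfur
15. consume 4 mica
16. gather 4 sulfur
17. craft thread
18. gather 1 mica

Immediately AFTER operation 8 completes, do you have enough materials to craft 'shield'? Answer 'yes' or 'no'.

Answer: no

Derivation:
After 1 (gather 1 mica): mica=1
After 2 (consume 1 mica): (empty)
After 3 (gather 1 stone): stone=1
After 4 (consume 1 stone): (empty)
After 5 (gather 3 silver): silver=3
After 6 (gather 2 silver): silver=5
After 7 (gather 2 silver): silver=7
After 8 (gather 2 sulfur): silver=7 sulfur=2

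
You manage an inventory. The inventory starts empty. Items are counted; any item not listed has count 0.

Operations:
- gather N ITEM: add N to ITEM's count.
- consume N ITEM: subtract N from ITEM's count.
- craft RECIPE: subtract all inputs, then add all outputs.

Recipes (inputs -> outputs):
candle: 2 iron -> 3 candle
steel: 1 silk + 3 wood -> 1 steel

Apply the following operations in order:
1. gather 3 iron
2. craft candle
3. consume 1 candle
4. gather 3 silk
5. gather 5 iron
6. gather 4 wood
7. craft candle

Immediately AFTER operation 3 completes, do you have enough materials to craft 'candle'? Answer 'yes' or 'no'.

After 1 (gather 3 iron): iron=3
After 2 (craft candle): candle=3 iron=1
After 3 (consume 1 candle): candle=2 iron=1

Answer: no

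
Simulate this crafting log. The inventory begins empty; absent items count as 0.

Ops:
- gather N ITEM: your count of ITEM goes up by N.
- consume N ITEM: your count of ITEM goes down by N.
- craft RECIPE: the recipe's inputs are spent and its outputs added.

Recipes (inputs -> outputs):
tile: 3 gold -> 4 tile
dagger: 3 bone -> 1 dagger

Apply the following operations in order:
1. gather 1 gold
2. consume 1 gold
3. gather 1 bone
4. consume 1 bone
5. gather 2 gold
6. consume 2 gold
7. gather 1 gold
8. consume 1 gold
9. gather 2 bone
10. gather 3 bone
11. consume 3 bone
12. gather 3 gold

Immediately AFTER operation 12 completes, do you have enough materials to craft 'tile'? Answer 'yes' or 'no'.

Answer: yes

Derivation:
After 1 (gather 1 gold): gold=1
After 2 (consume 1 gold): (empty)
After 3 (gather 1 bone): bone=1
After 4 (consume 1 bone): (empty)
After 5 (gather 2 gold): gold=2
After 6 (consume 2 gold): (empty)
After 7 (gather 1 gold): gold=1
After 8 (consume 1 gold): (empty)
After 9 (gather 2 bone): bone=2
After 10 (gather 3 bone): bone=5
After 11 (consume 3 bone): bone=2
After 12 (gather 3 gold): bone=2 gold=3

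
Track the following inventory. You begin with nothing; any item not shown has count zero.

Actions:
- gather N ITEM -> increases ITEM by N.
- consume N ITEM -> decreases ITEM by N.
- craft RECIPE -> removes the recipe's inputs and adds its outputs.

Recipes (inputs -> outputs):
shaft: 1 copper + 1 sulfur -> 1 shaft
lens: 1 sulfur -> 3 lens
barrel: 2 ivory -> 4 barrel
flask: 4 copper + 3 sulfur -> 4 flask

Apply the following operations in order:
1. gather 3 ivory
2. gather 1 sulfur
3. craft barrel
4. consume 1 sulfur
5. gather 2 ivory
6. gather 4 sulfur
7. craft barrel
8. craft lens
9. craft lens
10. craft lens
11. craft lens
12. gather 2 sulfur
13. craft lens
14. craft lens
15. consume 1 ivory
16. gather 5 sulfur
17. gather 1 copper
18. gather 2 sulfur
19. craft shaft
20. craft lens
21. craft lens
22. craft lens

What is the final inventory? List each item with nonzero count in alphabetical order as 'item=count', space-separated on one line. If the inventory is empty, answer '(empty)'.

Answer: barrel=8 lens=27 shaft=1 sulfur=3

Derivation:
After 1 (gather 3 ivory): ivory=3
After 2 (gather 1 sulfur): ivory=3 sulfur=1
After 3 (craft barrel): barrel=4 ivory=1 sulfur=1
After 4 (consume 1 sulfur): barrel=4 ivory=1
After 5 (gather 2 ivory): barrel=4 ivory=3
After 6 (gather 4 sulfur): barrel=4 ivory=3 sulfur=4
After 7 (craft barrel): barrel=8 ivory=1 sulfur=4
After 8 (craft lens): barrel=8 ivory=1 lens=3 sulfur=3
After 9 (craft lens): barrel=8 ivory=1 lens=6 sulfur=2
After 10 (craft lens): barrel=8 ivory=1 lens=9 sulfur=1
After 11 (craft lens): barrel=8 ivory=1 lens=12
After 12 (gather 2 sulfur): barrel=8 ivory=1 lens=12 sulfur=2
After 13 (craft lens): barrel=8 ivory=1 lens=15 sulfur=1
After 14 (craft lens): barrel=8 ivory=1 lens=18
After 15 (consume 1 ivory): barrel=8 lens=18
After 16 (gather 5 sulfur): barrel=8 lens=18 sulfur=5
After 17 (gather 1 copper): barrel=8 copper=1 lens=18 sulfur=5
After 18 (gather 2 sulfur): barrel=8 copper=1 lens=18 sulfur=7
After 19 (craft shaft): barrel=8 lens=18 shaft=1 sulfur=6
After 20 (craft lens): barrel=8 lens=21 shaft=1 sulfur=5
After 21 (craft lens): barrel=8 lens=24 shaft=1 sulfur=4
After 22 (craft lens): barrel=8 lens=27 shaft=1 sulfur=3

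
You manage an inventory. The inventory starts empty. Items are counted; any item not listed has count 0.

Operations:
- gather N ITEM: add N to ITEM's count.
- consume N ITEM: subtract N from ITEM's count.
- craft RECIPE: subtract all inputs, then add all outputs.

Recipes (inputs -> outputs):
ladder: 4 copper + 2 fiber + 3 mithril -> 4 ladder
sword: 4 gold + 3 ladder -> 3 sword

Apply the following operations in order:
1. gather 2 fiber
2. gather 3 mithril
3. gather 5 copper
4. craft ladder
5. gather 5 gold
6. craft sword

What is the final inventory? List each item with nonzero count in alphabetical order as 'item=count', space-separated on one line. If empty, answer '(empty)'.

Answer: copper=1 gold=1 ladder=1 sword=3

Derivation:
After 1 (gather 2 fiber): fiber=2
After 2 (gather 3 mithril): fiber=2 mithril=3
After 3 (gather 5 copper): copper=5 fiber=2 mithril=3
After 4 (craft ladder): copper=1 ladder=4
After 5 (gather 5 gold): copper=1 gold=5 ladder=4
After 6 (craft sword): copper=1 gold=1 ladder=1 sword=3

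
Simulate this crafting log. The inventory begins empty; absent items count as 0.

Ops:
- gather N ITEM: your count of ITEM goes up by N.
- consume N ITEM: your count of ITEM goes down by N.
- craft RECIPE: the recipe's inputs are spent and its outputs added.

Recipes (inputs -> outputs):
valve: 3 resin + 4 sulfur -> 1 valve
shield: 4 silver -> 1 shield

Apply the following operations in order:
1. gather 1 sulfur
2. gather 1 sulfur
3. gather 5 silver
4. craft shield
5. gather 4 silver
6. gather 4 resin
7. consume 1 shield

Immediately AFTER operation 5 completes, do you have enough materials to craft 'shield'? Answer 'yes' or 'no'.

Answer: yes

Derivation:
After 1 (gather 1 sulfur): sulfur=1
After 2 (gather 1 sulfur): sulfur=2
After 3 (gather 5 silver): silver=5 sulfur=2
After 4 (craft shield): shield=1 silver=1 sulfur=2
After 5 (gather 4 silver): shield=1 silver=5 sulfur=2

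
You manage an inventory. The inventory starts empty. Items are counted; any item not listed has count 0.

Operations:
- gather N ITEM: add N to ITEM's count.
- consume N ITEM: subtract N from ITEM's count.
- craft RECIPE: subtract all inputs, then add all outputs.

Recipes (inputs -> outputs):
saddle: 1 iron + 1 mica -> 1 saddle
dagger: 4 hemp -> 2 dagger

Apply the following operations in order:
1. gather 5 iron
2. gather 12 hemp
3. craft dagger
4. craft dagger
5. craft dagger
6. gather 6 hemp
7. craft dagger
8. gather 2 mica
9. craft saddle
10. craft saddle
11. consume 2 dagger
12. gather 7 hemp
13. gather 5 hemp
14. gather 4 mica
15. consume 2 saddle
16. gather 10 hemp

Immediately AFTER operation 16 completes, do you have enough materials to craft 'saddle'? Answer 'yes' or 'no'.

Answer: yes

Derivation:
After 1 (gather 5 iron): iron=5
After 2 (gather 12 hemp): hemp=12 iron=5
After 3 (craft dagger): dagger=2 hemp=8 iron=5
After 4 (craft dagger): dagger=4 hemp=4 iron=5
After 5 (craft dagger): dagger=6 iron=5
After 6 (gather 6 hemp): dagger=6 hemp=6 iron=5
After 7 (craft dagger): dagger=8 hemp=2 iron=5
After 8 (gather 2 mica): dagger=8 hemp=2 iron=5 mica=2
After 9 (craft saddle): dagger=8 hemp=2 iron=4 mica=1 saddle=1
After 10 (craft saddle): dagger=8 hemp=2 iron=3 saddle=2
After 11 (consume 2 dagger): dagger=6 hemp=2 iron=3 saddle=2
After 12 (gather 7 hemp): dagger=6 hemp=9 iron=3 saddle=2
After 13 (gather 5 hemp): dagger=6 hemp=14 iron=3 saddle=2
After 14 (gather 4 mica): dagger=6 hemp=14 iron=3 mica=4 saddle=2
After 15 (consume 2 saddle): dagger=6 hemp=14 iron=3 mica=4
After 16 (gather 10 hemp): dagger=6 hemp=24 iron=3 mica=4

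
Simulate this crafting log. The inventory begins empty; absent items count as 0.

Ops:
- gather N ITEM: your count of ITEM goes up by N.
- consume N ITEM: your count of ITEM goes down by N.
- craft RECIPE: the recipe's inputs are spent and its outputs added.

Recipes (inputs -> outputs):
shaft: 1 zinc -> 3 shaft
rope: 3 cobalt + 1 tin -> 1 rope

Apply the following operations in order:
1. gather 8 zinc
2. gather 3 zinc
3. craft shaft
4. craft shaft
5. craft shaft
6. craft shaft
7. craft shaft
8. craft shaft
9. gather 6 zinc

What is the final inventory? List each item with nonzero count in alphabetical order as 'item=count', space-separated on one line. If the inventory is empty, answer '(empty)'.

Answer: shaft=18 zinc=11

Derivation:
After 1 (gather 8 zinc): zinc=8
After 2 (gather 3 zinc): zinc=11
After 3 (craft shaft): shaft=3 zinc=10
After 4 (craft shaft): shaft=6 zinc=9
After 5 (craft shaft): shaft=9 zinc=8
After 6 (craft shaft): shaft=12 zinc=7
After 7 (craft shaft): shaft=15 zinc=6
After 8 (craft shaft): shaft=18 zinc=5
After 9 (gather 6 zinc): shaft=18 zinc=11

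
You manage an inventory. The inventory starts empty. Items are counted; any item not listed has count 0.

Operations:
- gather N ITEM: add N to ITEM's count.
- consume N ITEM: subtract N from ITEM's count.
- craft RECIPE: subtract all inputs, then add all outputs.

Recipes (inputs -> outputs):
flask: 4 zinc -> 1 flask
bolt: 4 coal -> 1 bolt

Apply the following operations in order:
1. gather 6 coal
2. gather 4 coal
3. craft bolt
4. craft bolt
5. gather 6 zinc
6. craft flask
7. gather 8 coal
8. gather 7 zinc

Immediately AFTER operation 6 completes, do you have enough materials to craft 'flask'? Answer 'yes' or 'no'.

Answer: no

Derivation:
After 1 (gather 6 coal): coal=6
After 2 (gather 4 coal): coal=10
After 3 (craft bolt): bolt=1 coal=6
After 4 (craft bolt): bolt=2 coal=2
After 5 (gather 6 zinc): bolt=2 coal=2 zinc=6
After 6 (craft flask): bolt=2 coal=2 flask=1 zinc=2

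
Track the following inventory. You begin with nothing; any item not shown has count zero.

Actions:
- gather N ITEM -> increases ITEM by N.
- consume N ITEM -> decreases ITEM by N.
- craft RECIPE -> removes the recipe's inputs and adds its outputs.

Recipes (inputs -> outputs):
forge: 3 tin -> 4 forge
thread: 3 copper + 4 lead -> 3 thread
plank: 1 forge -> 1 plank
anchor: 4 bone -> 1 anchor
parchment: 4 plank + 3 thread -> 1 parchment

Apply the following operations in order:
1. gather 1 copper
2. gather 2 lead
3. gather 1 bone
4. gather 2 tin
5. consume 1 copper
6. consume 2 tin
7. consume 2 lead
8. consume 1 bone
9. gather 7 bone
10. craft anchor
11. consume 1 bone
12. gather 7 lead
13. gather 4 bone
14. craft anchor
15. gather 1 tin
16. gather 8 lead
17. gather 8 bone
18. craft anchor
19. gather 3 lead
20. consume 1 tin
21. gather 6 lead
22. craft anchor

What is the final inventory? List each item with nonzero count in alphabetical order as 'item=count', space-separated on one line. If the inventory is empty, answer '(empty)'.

After 1 (gather 1 copper): copper=1
After 2 (gather 2 lead): copper=1 lead=2
After 3 (gather 1 bone): bone=1 copper=1 lead=2
After 4 (gather 2 tin): bone=1 copper=1 lead=2 tin=2
After 5 (consume 1 copper): bone=1 lead=2 tin=2
After 6 (consume 2 tin): bone=1 lead=2
After 7 (consume 2 lead): bone=1
After 8 (consume 1 bone): (empty)
After 9 (gather 7 bone): bone=7
After 10 (craft anchor): anchor=1 bone=3
After 11 (consume 1 bone): anchor=1 bone=2
After 12 (gather 7 lead): anchor=1 bone=2 lead=7
After 13 (gather 4 bone): anchor=1 bone=6 lead=7
After 14 (craft anchor): anchor=2 bone=2 lead=7
After 15 (gather 1 tin): anchor=2 bone=2 lead=7 tin=1
After 16 (gather 8 lead): anchor=2 bone=2 lead=15 tin=1
After 17 (gather 8 bone): anchor=2 bone=10 lead=15 tin=1
After 18 (craft anchor): anchor=3 bone=6 lead=15 tin=1
After 19 (gather 3 lead): anchor=3 bone=6 lead=18 tin=1
After 20 (consume 1 tin): anchor=3 bone=6 lead=18
After 21 (gather 6 lead): anchor=3 bone=6 lead=24
After 22 (craft anchor): anchor=4 bone=2 lead=24

Answer: anchor=4 bone=2 lead=24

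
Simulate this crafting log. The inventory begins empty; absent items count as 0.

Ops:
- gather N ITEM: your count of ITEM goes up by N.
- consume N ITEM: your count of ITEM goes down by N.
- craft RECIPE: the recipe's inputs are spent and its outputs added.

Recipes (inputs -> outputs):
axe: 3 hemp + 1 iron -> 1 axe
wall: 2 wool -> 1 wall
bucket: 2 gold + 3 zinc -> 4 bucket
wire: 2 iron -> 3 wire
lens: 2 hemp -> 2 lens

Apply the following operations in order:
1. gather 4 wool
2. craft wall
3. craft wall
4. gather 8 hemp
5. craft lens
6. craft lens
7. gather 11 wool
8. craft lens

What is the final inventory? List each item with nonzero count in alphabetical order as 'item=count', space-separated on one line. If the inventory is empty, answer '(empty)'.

After 1 (gather 4 wool): wool=4
After 2 (craft wall): wall=1 wool=2
After 3 (craft wall): wall=2
After 4 (gather 8 hemp): hemp=8 wall=2
After 5 (craft lens): hemp=6 lens=2 wall=2
After 6 (craft lens): hemp=4 lens=4 wall=2
After 7 (gather 11 wool): hemp=4 lens=4 wall=2 wool=11
After 8 (craft lens): hemp=2 lens=6 wall=2 wool=11

Answer: hemp=2 lens=6 wall=2 wool=11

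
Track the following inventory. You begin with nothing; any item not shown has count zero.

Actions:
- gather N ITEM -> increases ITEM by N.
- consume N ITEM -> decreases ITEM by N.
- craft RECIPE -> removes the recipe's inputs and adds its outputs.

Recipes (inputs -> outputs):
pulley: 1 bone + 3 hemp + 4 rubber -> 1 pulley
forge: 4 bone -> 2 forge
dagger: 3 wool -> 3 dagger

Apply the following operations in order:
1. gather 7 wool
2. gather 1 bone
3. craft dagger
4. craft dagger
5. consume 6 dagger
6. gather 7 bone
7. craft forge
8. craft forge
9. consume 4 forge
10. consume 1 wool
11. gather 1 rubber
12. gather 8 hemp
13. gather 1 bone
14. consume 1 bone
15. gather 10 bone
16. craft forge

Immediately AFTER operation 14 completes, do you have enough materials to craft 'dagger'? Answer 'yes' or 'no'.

Answer: no

Derivation:
After 1 (gather 7 wool): wool=7
After 2 (gather 1 bone): bone=1 wool=7
After 3 (craft dagger): bone=1 dagger=3 wool=4
After 4 (craft dagger): bone=1 dagger=6 wool=1
After 5 (consume 6 dagger): bone=1 wool=1
After 6 (gather 7 bone): bone=8 wool=1
After 7 (craft forge): bone=4 forge=2 wool=1
After 8 (craft forge): forge=4 wool=1
After 9 (consume 4 forge): wool=1
After 10 (consume 1 wool): (empty)
After 11 (gather 1 rubber): rubber=1
After 12 (gather 8 hemp): hemp=8 rubber=1
After 13 (gather 1 bone): bone=1 hemp=8 rubber=1
After 14 (consume 1 bone): hemp=8 rubber=1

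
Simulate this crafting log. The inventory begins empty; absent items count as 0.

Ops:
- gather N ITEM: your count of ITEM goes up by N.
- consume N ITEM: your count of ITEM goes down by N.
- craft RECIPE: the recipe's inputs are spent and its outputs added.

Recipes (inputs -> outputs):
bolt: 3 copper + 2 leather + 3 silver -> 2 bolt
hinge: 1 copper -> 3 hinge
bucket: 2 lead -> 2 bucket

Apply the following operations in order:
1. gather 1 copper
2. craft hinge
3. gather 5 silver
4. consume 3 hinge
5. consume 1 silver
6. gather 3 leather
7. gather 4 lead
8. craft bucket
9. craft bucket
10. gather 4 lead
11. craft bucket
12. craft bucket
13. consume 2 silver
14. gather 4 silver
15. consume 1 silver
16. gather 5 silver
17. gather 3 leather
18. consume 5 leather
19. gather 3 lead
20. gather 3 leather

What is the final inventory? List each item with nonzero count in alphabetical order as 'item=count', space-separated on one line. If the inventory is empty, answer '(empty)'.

Answer: bucket=8 lead=3 leather=4 silver=10

Derivation:
After 1 (gather 1 copper): copper=1
After 2 (craft hinge): hinge=3
After 3 (gather 5 silver): hinge=3 silver=5
After 4 (consume 3 hinge): silver=5
After 5 (consume 1 silver): silver=4
After 6 (gather 3 leather): leather=3 silver=4
After 7 (gather 4 lead): lead=4 leather=3 silver=4
After 8 (craft bucket): bucket=2 lead=2 leather=3 silver=4
After 9 (craft bucket): bucket=4 leather=3 silver=4
After 10 (gather 4 lead): bucket=4 lead=4 leather=3 silver=4
After 11 (craft bucket): bucket=6 lead=2 leather=3 silver=4
After 12 (craft bucket): bucket=8 leather=3 silver=4
After 13 (consume 2 silver): bucket=8 leather=3 silver=2
After 14 (gather 4 silver): bucket=8 leather=3 silver=6
After 15 (consume 1 silver): bucket=8 leather=3 silver=5
After 16 (gather 5 silver): bucket=8 leather=3 silver=10
After 17 (gather 3 leather): bucket=8 leather=6 silver=10
After 18 (consume 5 leather): bucket=8 leather=1 silver=10
After 19 (gather 3 lead): bucket=8 lead=3 leather=1 silver=10
After 20 (gather 3 leather): bucket=8 lead=3 leather=4 silver=10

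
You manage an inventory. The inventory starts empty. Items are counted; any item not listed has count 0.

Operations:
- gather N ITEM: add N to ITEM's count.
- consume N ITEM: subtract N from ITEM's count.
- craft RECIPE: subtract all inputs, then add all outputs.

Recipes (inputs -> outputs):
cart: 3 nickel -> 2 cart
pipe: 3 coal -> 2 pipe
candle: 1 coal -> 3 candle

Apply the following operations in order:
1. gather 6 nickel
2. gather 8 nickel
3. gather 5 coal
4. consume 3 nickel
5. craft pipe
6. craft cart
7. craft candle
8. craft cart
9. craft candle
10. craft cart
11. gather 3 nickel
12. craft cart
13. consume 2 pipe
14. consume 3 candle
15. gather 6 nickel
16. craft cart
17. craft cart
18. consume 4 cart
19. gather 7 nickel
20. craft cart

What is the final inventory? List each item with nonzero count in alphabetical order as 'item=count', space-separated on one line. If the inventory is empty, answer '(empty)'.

Answer: candle=3 cart=10 nickel=6

Derivation:
After 1 (gather 6 nickel): nickel=6
After 2 (gather 8 nickel): nickel=14
After 3 (gather 5 coal): coal=5 nickel=14
After 4 (consume 3 nickel): coal=5 nickel=11
After 5 (craft pipe): coal=2 nickel=11 pipe=2
After 6 (craft cart): cart=2 coal=2 nickel=8 pipe=2
After 7 (craft candle): candle=3 cart=2 coal=1 nickel=8 pipe=2
After 8 (craft cart): candle=3 cart=4 coal=1 nickel=5 pipe=2
After 9 (craft candle): candle=6 cart=4 nickel=5 pipe=2
After 10 (craft cart): candle=6 cart=6 nickel=2 pipe=2
After 11 (gather 3 nickel): candle=6 cart=6 nickel=5 pipe=2
After 12 (craft cart): candle=6 cart=8 nickel=2 pipe=2
After 13 (consume 2 pipe): candle=6 cart=8 nickel=2
After 14 (consume 3 candle): candle=3 cart=8 nickel=2
After 15 (gather 6 nickel): candle=3 cart=8 nickel=8
After 16 (craft cart): candle=3 cart=10 nickel=5
After 17 (craft cart): candle=3 cart=12 nickel=2
After 18 (consume 4 cart): candle=3 cart=8 nickel=2
After 19 (gather 7 nickel): candle=3 cart=8 nickel=9
After 20 (craft cart): candle=3 cart=10 nickel=6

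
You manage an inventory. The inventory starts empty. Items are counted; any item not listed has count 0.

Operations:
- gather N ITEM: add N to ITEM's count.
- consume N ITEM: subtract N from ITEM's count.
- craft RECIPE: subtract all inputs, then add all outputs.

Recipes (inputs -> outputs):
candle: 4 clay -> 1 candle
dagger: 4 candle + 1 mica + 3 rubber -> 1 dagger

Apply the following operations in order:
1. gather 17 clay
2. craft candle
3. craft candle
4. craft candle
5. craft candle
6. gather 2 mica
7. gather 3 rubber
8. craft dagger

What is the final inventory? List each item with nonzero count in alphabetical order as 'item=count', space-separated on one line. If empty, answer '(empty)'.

Answer: clay=1 dagger=1 mica=1

Derivation:
After 1 (gather 17 clay): clay=17
After 2 (craft candle): candle=1 clay=13
After 3 (craft candle): candle=2 clay=9
After 4 (craft candle): candle=3 clay=5
After 5 (craft candle): candle=4 clay=1
After 6 (gather 2 mica): candle=4 clay=1 mica=2
After 7 (gather 3 rubber): candle=4 clay=1 mica=2 rubber=3
After 8 (craft dagger): clay=1 dagger=1 mica=1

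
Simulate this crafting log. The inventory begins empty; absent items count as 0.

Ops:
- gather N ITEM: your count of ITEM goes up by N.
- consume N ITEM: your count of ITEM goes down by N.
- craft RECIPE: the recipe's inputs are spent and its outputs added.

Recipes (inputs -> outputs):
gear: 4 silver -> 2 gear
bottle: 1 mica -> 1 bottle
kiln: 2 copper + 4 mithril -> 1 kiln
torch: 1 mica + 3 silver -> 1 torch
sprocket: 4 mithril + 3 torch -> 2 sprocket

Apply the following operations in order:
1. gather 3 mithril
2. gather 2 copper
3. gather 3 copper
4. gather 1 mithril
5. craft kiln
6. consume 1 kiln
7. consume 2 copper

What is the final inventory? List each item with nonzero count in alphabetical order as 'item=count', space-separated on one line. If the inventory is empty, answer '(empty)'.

After 1 (gather 3 mithril): mithril=3
After 2 (gather 2 copper): copper=2 mithril=3
After 3 (gather 3 copper): copper=5 mithril=3
After 4 (gather 1 mithril): copper=5 mithril=4
After 5 (craft kiln): copper=3 kiln=1
After 6 (consume 1 kiln): copper=3
After 7 (consume 2 copper): copper=1

Answer: copper=1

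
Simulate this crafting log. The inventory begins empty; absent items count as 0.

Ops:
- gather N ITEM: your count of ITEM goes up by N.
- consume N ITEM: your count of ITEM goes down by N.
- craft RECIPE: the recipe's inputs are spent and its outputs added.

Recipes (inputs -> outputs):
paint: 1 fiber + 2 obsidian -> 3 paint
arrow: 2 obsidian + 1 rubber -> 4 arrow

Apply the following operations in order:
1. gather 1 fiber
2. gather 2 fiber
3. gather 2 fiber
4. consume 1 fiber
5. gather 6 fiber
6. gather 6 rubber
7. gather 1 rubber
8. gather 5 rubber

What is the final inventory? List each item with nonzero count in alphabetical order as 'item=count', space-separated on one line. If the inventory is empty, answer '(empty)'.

After 1 (gather 1 fiber): fiber=1
After 2 (gather 2 fiber): fiber=3
After 3 (gather 2 fiber): fiber=5
After 4 (consume 1 fiber): fiber=4
After 5 (gather 6 fiber): fiber=10
After 6 (gather 6 rubber): fiber=10 rubber=6
After 7 (gather 1 rubber): fiber=10 rubber=7
After 8 (gather 5 rubber): fiber=10 rubber=12

Answer: fiber=10 rubber=12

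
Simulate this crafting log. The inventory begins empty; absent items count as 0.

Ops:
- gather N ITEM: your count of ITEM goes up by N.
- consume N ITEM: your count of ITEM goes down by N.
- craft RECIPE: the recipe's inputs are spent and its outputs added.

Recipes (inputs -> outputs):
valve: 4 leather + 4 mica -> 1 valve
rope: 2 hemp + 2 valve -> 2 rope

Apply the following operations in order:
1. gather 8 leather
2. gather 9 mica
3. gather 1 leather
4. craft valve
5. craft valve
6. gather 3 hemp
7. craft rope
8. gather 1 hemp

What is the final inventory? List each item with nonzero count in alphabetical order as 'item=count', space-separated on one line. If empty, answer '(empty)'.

Answer: hemp=2 leather=1 mica=1 rope=2

Derivation:
After 1 (gather 8 leather): leather=8
After 2 (gather 9 mica): leather=8 mica=9
After 3 (gather 1 leather): leather=9 mica=9
After 4 (craft valve): leather=5 mica=5 valve=1
After 5 (craft valve): leather=1 mica=1 valve=2
After 6 (gather 3 hemp): hemp=3 leather=1 mica=1 valve=2
After 7 (craft rope): hemp=1 leather=1 mica=1 rope=2
After 8 (gather 1 hemp): hemp=2 leather=1 mica=1 rope=2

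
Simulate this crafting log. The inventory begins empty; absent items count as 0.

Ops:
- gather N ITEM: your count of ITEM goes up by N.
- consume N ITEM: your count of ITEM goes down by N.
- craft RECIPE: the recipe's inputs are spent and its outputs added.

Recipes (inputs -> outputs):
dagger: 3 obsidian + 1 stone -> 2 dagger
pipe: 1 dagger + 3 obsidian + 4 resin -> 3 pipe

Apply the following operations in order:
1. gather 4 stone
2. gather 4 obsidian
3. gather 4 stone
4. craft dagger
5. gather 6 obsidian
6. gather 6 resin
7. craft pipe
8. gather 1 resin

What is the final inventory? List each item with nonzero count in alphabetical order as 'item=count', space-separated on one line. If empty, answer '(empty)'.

Answer: dagger=1 obsidian=4 pipe=3 resin=3 stone=7

Derivation:
After 1 (gather 4 stone): stone=4
After 2 (gather 4 obsidian): obsidian=4 stone=4
After 3 (gather 4 stone): obsidian=4 stone=8
After 4 (craft dagger): dagger=2 obsidian=1 stone=7
After 5 (gather 6 obsidian): dagger=2 obsidian=7 stone=7
After 6 (gather 6 resin): dagger=2 obsidian=7 resin=6 stone=7
After 7 (craft pipe): dagger=1 obsidian=4 pipe=3 resin=2 stone=7
After 8 (gather 1 resin): dagger=1 obsidian=4 pipe=3 resin=3 stone=7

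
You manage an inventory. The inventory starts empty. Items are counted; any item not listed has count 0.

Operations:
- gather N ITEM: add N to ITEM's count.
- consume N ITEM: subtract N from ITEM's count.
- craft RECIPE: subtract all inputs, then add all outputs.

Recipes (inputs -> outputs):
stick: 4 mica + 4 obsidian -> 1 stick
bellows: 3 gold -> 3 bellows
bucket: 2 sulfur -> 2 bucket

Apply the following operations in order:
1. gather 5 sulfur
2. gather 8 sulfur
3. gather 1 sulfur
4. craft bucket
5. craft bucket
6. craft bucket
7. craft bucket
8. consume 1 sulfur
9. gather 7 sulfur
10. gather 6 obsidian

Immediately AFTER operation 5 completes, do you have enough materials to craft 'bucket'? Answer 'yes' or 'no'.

Answer: yes

Derivation:
After 1 (gather 5 sulfur): sulfur=5
After 2 (gather 8 sulfur): sulfur=13
After 3 (gather 1 sulfur): sulfur=14
After 4 (craft bucket): bucket=2 sulfur=12
After 5 (craft bucket): bucket=4 sulfur=10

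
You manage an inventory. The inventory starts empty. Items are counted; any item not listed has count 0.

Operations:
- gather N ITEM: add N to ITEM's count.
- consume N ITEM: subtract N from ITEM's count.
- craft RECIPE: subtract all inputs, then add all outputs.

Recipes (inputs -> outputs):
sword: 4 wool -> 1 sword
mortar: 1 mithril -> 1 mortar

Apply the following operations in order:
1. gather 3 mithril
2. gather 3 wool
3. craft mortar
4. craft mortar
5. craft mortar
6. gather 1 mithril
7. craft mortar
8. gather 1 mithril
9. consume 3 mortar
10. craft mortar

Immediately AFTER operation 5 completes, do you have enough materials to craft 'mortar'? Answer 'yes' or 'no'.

Answer: no

Derivation:
After 1 (gather 3 mithril): mithril=3
After 2 (gather 3 wool): mithril=3 wool=3
After 3 (craft mortar): mithril=2 mortar=1 wool=3
After 4 (craft mortar): mithril=1 mortar=2 wool=3
After 5 (craft mortar): mortar=3 wool=3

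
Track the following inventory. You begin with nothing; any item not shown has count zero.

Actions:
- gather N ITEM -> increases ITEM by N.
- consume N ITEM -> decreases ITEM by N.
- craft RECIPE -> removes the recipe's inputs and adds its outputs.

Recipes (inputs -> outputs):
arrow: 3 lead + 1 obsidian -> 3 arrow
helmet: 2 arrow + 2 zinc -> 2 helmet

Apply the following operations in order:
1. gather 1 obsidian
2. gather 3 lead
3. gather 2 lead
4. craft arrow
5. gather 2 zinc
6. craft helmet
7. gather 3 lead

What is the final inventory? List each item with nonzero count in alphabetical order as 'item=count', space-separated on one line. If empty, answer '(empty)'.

After 1 (gather 1 obsidian): obsidian=1
After 2 (gather 3 lead): lead=3 obsidian=1
After 3 (gather 2 lead): lead=5 obsidian=1
After 4 (craft arrow): arrow=3 lead=2
After 5 (gather 2 zinc): arrow=3 lead=2 zinc=2
After 6 (craft helmet): arrow=1 helmet=2 lead=2
After 7 (gather 3 lead): arrow=1 helmet=2 lead=5

Answer: arrow=1 helmet=2 lead=5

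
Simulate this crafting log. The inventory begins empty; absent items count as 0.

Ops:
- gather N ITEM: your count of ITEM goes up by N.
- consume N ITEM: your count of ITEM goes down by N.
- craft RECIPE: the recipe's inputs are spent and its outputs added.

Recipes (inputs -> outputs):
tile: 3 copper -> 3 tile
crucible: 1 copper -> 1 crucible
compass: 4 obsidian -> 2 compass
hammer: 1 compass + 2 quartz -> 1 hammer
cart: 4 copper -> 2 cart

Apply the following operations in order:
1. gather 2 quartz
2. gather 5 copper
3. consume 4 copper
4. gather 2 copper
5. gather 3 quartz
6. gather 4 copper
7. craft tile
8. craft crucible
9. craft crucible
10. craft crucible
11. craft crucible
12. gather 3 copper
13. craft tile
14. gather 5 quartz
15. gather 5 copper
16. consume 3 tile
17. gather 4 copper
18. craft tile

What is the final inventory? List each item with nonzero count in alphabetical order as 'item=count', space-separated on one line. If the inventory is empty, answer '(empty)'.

Answer: copper=6 crucible=4 quartz=10 tile=6

Derivation:
After 1 (gather 2 quartz): quartz=2
After 2 (gather 5 copper): copper=5 quartz=2
After 3 (consume 4 copper): copper=1 quartz=2
After 4 (gather 2 copper): copper=3 quartz=2
After 5 (gather 3 quartz): copper=3 quartz=5
After 6 (gather 4 copper): copper=7 quartz=5
After 7 (craft tile): copper=4 quartz=5 tile=3
After 8 (craft crucible): copper=3 crucible=1 quartz=5 tile=3
After 9 (craft crucible): copper=2 crucible=2 quartz=5 tile=3
After 10 (craft crucible): copper=1 crucible=3 quartz=5 tile=3
After 11 (craft crucible): crucible=4 quartz=5 tile=3
After 12 (gather 3 copper): copper=3 crucible=4 quartz=5 tile=3
After 13 (craft tile): crucible=4 quartz=5 tile=6
After 14 (gather 5 quartz): crucible=4 quartz=10 tile=6
After 15 (gather 5 copper): copper=5 crucible=4 quartz=10 tile=6
After 16 (consume 3 tile): copper=5 crucible=4 quartz=10 tile=3
After 17 (gather 4 copper): copper=9 crucible=4 quartz=10 tile=3
After 18 (craft tile): copper=6 crucible=4 quartz=10 tile=6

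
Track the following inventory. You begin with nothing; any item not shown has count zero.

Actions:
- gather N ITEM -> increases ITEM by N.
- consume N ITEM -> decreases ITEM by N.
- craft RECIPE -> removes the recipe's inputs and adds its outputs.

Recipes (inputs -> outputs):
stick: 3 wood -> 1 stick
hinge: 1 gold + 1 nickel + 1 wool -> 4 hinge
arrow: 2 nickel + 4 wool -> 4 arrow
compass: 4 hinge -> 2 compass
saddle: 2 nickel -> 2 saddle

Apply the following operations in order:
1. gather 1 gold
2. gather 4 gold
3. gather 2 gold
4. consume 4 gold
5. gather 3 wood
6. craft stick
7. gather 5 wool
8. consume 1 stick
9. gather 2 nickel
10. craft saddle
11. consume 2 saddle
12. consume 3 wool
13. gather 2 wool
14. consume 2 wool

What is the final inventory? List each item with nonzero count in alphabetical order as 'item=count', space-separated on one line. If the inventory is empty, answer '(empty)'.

After 1 (gather 1 gold): gold=1
After 2 (gather 4 gold): gold=5
After 3 (gather 2 gold): gold=7
After 4 (consume 4 gold): gold=3
After 5 (gather 3 wood): gold=3 wood=3
After 6 (craft stick): gold=3 stick=1
After 7 (gather 5 wool): gold=3 stick=1 wool=5
After 8 (consume 1 stick): gold=3 wool=5
After 9 (gather 2 nickel): gold=3 nickel=2 wool=5
After 10 (craft saddle): gold=3 saddle=2 wool=5
After 11 (consume 2 saddle): gold=3 wool=5
After 12 (consume 3 wool): gold=3 wool=2
After 13 (gather 2 wool): gold=3 wool=4
After 14 (consume 2 wool): gold=3 wool=2

Answer: gold=3 wool=2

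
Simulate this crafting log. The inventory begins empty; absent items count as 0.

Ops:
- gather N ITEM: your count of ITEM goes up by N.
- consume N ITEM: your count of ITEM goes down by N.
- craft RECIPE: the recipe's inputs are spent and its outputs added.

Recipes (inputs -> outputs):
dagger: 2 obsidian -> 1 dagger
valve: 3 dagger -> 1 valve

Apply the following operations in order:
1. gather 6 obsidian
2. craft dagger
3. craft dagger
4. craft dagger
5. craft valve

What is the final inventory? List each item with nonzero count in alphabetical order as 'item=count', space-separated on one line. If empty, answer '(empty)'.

Answer: valve=1

Derivation:
After 1 (gather 6 obsidian): obsidian=6
After 2 (craft dagger): dagger=1 obsidian=4
After 3 (craft dagger): dagger=2 obsidian=2
After 4 (craft dagger): dagger=3
After 5 (craft valve): valve=1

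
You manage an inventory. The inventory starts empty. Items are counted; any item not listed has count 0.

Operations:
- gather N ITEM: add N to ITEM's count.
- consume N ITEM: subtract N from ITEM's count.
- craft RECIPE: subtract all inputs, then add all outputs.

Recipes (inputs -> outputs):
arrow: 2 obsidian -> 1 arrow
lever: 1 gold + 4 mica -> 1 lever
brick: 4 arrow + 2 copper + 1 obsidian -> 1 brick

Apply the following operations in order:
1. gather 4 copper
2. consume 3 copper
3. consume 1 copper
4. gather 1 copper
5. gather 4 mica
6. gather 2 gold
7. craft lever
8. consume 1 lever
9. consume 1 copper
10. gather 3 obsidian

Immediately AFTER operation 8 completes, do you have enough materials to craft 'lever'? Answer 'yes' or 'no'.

After 1 (gather 4 copper): copper=4
After 2 (consume 3 copper): copper=1
After 3 (consume 1 copper): (empty)
After 4 (gather 1 copper): copper=1
After 5 (gather 4 mica): copper=1 mica=4
After 6 (gather 2 gold): copper=1 gold=2 mica=4
After 7 (craft lever): copper=1 gold=1 lever=1
After 8 (consume 1 lever): copper=1 gold=1

Answer: no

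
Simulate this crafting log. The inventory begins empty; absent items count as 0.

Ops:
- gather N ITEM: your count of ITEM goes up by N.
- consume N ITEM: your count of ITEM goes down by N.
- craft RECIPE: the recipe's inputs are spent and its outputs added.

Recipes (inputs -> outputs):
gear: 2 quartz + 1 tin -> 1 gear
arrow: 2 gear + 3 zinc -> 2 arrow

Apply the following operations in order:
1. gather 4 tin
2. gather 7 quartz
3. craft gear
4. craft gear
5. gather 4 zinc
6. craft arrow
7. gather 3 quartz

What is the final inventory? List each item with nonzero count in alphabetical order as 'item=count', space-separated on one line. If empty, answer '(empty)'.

After 1 (gather 4 tin): tin=4
After 2 (gather 7 quartz): quartz=7 tin=4
After 3 (craft gear): gear=1 quartz=5 tin=3
After 4 (craft gear): gear=2 quartz=3 tin=2
After 5 (gather 4 zinc): gear=2 quartz=3 tin=2 zinc=4
After 6 (craft arrow): arrow=2 quartz=3 tin=2 zinc=1
After 7 (gather 3 quartz): arrow=2 quartz=6 tin=2 zinc=1

Answer: arrow=2 quartz=6 tin=2 zinc=1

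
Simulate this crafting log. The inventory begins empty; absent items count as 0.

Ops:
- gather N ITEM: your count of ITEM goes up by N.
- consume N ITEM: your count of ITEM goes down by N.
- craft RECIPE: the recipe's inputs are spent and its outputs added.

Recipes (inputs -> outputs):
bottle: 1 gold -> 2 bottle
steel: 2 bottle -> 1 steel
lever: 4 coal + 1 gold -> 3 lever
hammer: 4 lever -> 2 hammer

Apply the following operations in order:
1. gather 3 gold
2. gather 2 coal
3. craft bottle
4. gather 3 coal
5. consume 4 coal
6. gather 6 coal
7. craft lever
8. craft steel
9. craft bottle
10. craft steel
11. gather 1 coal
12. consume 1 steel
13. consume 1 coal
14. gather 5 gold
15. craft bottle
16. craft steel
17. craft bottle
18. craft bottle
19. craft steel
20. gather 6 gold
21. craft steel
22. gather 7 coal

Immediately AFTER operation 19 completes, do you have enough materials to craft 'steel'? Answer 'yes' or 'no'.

Answer: yes

Derivation:
After 1 (gather 3 gold): gold=3
After 2 (gather 2 coal): coal=2 gold=3
After 3 (craft bottle): bottle=2 coal=2 gold=2
After 4 (gather 3 coal): bottle=2 coal=5 gold=2
After 5 (consume 4 coal): bottle=2 coal=1 gold=2
After 6 (gather 6 coal): bottle=2 coal=7 gold=2
After 7 (craft lever): bottle=2 coal=3 gold=1 lever=3
After 8 (craft steel): coal=3 gold=1 lever=3 steel=1
After 9 (craft bottle): bottle=2 coal=3 lever=3 steel=1
After 10 (craft steel): coal=3 lever=3 steel=2
After 11 (gather 1 coal): coal=4 lever=3 steel=2
After 12 (consume 1 steel): coal=4 lever=3 steel=1
After 13 (consume 1 coal): coal=3 lever=3 steel=1
After 14 (gather 5 gold): coal=3 gold=5 lever=3 steel=1
After 15 (craft bottle): bottle=2 coal=3 gold=4 lever=3 steel=1
After 16 (craft steel): coal=3 gold=4 lever=3 steel=2
After 17 (craft bottle): bottle=2 coal=3 gold=3 lever=3 steel=2
After 18 (craft bottle): bottle=4 coal=3 gold=2 lever=3 steel=2
After 19 (craft steel): bottle=2 coal=3 gold=2 lever=3 steel=3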